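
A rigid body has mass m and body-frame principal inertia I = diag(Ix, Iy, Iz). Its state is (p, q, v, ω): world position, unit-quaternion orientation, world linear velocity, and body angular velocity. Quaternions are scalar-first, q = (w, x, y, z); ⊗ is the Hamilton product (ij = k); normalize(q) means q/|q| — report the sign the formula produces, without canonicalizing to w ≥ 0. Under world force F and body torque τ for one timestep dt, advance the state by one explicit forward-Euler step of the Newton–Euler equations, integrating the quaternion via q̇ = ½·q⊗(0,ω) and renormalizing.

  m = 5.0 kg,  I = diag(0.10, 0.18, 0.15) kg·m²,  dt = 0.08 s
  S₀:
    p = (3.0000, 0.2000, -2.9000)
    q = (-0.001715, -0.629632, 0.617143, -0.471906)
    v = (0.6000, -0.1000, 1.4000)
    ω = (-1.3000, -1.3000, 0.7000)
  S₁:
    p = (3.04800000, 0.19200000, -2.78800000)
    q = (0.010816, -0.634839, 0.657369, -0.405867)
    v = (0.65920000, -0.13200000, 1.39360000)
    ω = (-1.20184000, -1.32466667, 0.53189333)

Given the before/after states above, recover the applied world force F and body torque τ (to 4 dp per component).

rate change Δω = (0.09816000, -0.02466667, -0.16810667)
applied torque τ = (0.1500, -0.0100, -0.1800)
v₁ − v₀ = (0.05920000, -0.03200000, -0.00640000)
F = m·Δv/dt = (3.7000, -2.0000, -0.4000)

F = (3.7000, -2.0000, -0.4000)
τ = (0.1500, -0.0100, -0.1800)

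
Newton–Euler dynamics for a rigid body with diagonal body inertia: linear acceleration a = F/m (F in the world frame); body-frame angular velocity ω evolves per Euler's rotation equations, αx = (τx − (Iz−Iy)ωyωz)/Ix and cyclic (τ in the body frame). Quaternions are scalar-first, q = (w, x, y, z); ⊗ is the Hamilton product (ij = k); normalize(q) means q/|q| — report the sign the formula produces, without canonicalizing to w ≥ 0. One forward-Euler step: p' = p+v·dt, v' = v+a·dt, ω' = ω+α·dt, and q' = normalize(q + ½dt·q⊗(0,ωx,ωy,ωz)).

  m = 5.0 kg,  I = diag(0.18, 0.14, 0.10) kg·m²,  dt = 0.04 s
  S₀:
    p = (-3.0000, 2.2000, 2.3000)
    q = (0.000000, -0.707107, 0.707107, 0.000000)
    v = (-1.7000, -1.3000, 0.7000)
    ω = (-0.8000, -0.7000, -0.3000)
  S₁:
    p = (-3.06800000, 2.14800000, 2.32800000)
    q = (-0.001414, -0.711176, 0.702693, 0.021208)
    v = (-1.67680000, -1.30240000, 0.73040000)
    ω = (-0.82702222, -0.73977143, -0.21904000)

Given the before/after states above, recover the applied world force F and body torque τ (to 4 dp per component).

Δv = v₁−v₀ = (0.02320000, -0.00240000, 0.03040000)
applied force F = (2.9000, -0.3000, 3.8000)
rate change Δω = (-0.02702222, -0.03977143, 0.08096000)
gyro term ω₀×Iω₀ = (-0.0084, 0.0192, -0.0224)
I·α + gyro = (-0.1300, -0.1200, 0.1800)

F = (2.9000, -0.3000, 3.8000)
τ = (-0.1300, -0.1200, 0.1800)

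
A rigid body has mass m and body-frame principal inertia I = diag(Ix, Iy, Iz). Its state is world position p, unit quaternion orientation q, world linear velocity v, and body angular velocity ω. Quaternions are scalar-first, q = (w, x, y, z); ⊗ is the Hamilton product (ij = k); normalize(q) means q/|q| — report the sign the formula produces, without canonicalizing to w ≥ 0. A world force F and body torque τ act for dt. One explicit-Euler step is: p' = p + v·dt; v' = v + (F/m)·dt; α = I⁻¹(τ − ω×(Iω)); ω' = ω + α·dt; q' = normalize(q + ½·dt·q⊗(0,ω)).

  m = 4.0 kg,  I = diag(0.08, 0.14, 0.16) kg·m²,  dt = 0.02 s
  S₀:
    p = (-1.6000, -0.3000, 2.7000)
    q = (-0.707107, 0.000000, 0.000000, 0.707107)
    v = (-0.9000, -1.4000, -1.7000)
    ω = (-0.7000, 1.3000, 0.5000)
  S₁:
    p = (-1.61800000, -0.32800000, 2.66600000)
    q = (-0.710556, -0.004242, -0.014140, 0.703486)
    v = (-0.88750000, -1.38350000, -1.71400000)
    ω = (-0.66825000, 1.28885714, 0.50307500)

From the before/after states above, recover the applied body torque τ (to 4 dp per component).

τ = (0.1400, -0.0500, -0.0300)

ω₁ − ω₀ = (0.03175000, -0.01114286, 0.00307500)
τ = I·(Δω/dt) + ω₀×(Iω₀) = (0.1400, -0.0500, -0.0300)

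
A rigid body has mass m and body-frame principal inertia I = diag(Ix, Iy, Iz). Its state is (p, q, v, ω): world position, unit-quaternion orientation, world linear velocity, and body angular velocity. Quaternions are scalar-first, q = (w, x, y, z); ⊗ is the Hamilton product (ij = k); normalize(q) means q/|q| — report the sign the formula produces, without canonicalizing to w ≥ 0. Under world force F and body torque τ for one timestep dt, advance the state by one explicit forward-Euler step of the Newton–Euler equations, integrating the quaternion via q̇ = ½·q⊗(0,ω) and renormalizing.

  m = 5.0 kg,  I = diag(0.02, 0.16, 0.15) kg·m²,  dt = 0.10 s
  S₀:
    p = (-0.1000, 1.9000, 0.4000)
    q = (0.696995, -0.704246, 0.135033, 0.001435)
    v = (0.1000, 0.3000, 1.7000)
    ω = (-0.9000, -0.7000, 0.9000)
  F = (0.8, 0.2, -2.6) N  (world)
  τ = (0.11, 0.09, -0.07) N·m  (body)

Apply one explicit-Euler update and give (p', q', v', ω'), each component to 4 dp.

p' = (-0.0900, 1.9300, 0.5700)
q' = (0.6682, -0.7276, 0.1419, 0.0634)
v' = (0.1160, 0.3040, 1.6480)
ω' = (-0.3815, -0.7096, 0.7945)

angular accel α = (5.1850, -0.0956, -1.0547)
ω' = ω + α·dt = (-0.3815, -0.7096, 0.7945)
q⊗(0,ω) = (-0.5405898, -0.5047613, 0.1446334, 1.2417974)
q + ½dt·q⊗(0,ω), renormalized = (0.6682, -0.7276, 0.1419, 0.0634)
a = F/m = (0.1600, 0.0400, -0.5200)
p' = p + v·dt = (-0.0900, 1.9300, 0.5700)
v' = v + a·dt = (0.1160, 0.3040, 1.6480)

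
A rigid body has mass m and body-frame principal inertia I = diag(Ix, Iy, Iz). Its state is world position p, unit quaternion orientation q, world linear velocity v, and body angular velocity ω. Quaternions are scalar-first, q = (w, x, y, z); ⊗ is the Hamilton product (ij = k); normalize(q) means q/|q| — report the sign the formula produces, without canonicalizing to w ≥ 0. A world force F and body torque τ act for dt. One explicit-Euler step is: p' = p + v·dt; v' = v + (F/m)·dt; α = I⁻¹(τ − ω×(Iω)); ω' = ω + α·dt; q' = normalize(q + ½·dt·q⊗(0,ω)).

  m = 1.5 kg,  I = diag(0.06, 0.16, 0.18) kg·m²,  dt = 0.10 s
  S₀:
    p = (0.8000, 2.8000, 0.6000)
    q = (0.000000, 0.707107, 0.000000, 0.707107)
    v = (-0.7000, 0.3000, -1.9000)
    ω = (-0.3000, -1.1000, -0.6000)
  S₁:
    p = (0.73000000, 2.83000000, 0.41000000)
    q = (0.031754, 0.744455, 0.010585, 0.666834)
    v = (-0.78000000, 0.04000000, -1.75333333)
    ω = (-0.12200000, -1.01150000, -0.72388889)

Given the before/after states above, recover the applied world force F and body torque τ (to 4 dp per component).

F = (-1.2000, -3.9000, 2.2000)
τ = (0.1200, 0.1200, -0.1900)

ω₁ − ω₀ = (0.17800000, 0.08850000, -0.12388889)
ω₀×(Iω₀) = (0.0132, -0.0216, 0.0330)
τ = I·(Δω/dt) + ω₀×(Iω₀) = (0.1200, 0.1200, -0.1900)
v₁ − v₀ = (-0.08000000, -0.26000000, 0.14666667)
m·(v₁−v₀)/dt = (-1.2000, -3.9000, 2.2000)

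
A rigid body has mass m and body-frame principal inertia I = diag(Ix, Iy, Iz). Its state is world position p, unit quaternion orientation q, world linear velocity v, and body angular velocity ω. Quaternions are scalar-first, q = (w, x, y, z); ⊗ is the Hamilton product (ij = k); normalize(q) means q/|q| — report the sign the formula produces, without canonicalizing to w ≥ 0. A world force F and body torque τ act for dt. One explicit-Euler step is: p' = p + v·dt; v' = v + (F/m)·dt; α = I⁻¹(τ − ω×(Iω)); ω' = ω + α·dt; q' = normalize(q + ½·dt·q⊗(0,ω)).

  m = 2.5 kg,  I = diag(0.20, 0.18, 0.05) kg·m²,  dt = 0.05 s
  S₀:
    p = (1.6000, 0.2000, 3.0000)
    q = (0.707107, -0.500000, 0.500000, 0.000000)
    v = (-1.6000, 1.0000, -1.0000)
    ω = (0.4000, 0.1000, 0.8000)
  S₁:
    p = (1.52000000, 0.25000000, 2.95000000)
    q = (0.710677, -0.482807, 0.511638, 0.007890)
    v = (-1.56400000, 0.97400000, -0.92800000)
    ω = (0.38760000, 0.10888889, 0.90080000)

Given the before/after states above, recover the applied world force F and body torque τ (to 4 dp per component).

Δv = v₁−v₀ = (0.03600000, -0.02600000, 0.07200000)
m·(v₁−v₀)/dt = (1.8000, -1.3000, 3.6000)
Δω = ω₁−ω₀ = (-0.01240000, 0.00888889, 0.10080000)
gyro term ω₀×Iω₀ = (-0.0104, 0.0480, -0.0008)
τ = I·(Δω/dt) + ω₀×(Iω₀) = (-0.0600, 0.0800, 0.1000)

F = (1.8000, -1.3000, 3.6000)
τ = (-0.0600, 0.0800, 0.1000)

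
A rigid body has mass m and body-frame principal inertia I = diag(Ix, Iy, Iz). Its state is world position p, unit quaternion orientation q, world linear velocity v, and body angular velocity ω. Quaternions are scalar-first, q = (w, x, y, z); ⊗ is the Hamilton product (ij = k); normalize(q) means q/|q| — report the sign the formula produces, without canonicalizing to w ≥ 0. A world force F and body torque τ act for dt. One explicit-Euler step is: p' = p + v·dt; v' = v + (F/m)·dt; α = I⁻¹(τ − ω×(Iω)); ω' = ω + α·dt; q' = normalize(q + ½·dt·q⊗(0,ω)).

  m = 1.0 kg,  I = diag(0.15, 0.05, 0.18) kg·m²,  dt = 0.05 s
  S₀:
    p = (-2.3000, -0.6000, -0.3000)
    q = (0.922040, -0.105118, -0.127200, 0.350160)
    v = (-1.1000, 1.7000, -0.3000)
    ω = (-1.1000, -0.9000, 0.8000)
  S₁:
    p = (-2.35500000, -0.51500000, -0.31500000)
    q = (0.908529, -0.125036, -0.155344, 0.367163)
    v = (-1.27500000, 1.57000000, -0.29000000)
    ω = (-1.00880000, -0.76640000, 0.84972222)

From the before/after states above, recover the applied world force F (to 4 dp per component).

velocity change Δv = (-0.17500000, -0.13000000, 0.01000000)
m·(v₁−v₀)/dt = (-3.5000, -2.6000, 0.2000)

F = (-3.5000, -2.6000, 0.2000)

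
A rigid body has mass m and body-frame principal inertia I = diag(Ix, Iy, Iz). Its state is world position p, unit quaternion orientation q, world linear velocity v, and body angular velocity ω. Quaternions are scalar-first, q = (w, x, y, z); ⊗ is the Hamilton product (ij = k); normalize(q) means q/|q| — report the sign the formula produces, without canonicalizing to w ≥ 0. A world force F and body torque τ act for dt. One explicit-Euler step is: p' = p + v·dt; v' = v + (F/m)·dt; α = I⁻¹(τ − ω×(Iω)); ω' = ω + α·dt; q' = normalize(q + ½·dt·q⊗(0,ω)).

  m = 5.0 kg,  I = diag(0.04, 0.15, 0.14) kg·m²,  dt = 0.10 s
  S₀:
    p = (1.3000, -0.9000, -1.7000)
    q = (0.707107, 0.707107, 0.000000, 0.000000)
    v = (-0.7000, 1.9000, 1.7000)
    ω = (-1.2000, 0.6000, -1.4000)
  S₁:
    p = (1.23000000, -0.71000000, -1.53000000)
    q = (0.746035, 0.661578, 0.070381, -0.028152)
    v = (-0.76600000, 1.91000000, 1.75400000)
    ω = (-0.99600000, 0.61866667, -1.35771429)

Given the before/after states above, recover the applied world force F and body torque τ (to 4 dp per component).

F = (-3.3000, 0.5000, 2.7000)
τ = (0.0900, -0.1400, -0.0200)

velocity change Δv = (-0.06600000, 0.01000000, 0.05400000)
applied force F = (-3.3000, 0.5000, 2.7000)
Δω = ω₁−ω₀ = (0.20400000, 0.01866667, 0.04228571)
applied torque τ = (0.0900, -0.1400, -0.0200)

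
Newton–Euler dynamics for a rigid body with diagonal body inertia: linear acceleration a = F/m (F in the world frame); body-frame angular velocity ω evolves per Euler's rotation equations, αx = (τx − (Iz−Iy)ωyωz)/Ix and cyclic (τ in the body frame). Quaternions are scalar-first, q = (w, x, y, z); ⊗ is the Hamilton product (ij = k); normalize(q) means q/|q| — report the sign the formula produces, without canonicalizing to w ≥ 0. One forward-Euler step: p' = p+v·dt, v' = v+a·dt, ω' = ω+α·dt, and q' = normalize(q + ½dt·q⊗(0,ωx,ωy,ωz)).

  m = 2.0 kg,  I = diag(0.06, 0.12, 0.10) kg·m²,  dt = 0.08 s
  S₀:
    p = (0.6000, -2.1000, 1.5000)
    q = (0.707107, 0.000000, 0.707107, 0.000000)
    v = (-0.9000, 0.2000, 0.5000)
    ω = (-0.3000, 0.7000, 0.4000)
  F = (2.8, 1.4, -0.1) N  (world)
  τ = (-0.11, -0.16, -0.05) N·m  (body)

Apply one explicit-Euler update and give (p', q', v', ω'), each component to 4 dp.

p' = (0.5280, -2.0840, 1.5400)
q' = (0.6869, 0.0028, 0.7265, 0.0198)
v' = (-0.7880, 0.2560, 0.4960)
ω' = (-0.4392, 0.5901, 0.3701)

p' = p + v·dt = (0.5280, -2.0840, 1.5400)
v + (F/m)dt = (-0.7880, 0.2560, 0.4960)
gyro term ω×Iω = (-0.0056, 0.0048, -0.0126)
(τ − ω×Iω)/I = (-1.7400, -1.3733, -0.3740)
ω + α·dt = (-0.4392, 0.5901, 0.3701)
Hamilton product q⊗(0,ω) = (-0.4949749, 0.0707107, 0.4949749, 0.4949749)
q' = normalize(q + ½dt·q⊗(0,ω)) = (0.6869, 0.0028, 0.7265, 0.0198)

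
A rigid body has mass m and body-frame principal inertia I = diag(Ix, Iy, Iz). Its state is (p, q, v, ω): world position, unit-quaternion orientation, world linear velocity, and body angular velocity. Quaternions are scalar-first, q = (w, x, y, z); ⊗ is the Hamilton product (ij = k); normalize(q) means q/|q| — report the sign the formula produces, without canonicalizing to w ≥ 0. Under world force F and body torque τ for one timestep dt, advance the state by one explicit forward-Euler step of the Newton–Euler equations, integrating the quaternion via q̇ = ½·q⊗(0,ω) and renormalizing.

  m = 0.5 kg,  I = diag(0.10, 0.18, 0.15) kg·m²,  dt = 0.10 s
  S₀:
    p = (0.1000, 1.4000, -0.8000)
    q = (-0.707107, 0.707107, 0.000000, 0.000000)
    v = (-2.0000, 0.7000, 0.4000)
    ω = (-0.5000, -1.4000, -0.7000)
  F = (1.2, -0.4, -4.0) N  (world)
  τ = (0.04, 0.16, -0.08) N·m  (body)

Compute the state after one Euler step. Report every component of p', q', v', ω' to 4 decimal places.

precession coupling ω×(Iω) = (-0.0294, -0.0175, 0.0560)
angular accel α = (0.6940, 0.9861, -0.9067)
new body rate ω' = (-0.4306, -1.3014, -0.7907)
Hamilton product q⊗(0,ω) = (0.3535535, 0.3535535, 1.4849247, -0.4949749)
q' = normalize(q + ½dt·q⊗(0,ω)) = (-0.6871, 0.7224, 0.0740, -0.0247)
linear accel F/m = (2.4000, -0.8000, -8.0000)
new position p' = (-0.1000, 1.4700, -0.7600)
v + (F/m)dt = (-1.7600, 0.6200, -0.4000)

p' = (-0.1000, 1.4700, -0.7600)
q' = (-0.6871, 0.7224, 0.0740, -0.0247)
v' = (-1.7600, 0.6200, -0.4000)
ω' = (-0.4306, -1.3014, -0.7907)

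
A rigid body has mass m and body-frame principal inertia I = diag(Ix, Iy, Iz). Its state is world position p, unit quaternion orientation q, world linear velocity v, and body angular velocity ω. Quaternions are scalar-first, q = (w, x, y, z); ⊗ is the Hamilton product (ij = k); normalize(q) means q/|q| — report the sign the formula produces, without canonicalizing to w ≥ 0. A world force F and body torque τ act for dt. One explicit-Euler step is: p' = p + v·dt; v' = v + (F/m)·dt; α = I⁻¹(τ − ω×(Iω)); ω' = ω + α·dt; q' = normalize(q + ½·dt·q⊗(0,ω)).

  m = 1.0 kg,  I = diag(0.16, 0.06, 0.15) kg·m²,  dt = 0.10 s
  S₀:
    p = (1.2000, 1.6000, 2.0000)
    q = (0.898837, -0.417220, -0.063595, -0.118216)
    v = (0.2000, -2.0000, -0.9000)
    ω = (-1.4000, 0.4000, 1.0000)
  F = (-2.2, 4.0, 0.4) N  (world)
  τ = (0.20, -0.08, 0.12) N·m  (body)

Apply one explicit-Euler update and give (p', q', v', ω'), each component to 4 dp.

p' = (1.2200, 1.4000, 1.9100)
q' = (0.8734, -0.4791, -0.0164, -0.0857)
v' = (-0.0200, -1.6000, -0.8600)
ω' = (-1.2975, 0.2900, 1.0427)

linear accel F/m = (-2.2000, 4.0000, 0.4000)
p' = p + v·dt = (1.2200, 1.4000, 1.9100)
v' = v + a·dt = (-0.0200, -1.6000, -0.8600)
(τ − ω×Iω)/I = (1.0250, -1.1000, 0.4267)
ω' = ω + α·dt = (-1.2975, 0.2900, 1.0427)
2q̇ = q⊗(0,ω) = (-0.4404540, -1.2746804, 0.9422572, 0.6429160)
updated quaternion q' = (0.8734, -0.4791, -0.0164, -0.0857)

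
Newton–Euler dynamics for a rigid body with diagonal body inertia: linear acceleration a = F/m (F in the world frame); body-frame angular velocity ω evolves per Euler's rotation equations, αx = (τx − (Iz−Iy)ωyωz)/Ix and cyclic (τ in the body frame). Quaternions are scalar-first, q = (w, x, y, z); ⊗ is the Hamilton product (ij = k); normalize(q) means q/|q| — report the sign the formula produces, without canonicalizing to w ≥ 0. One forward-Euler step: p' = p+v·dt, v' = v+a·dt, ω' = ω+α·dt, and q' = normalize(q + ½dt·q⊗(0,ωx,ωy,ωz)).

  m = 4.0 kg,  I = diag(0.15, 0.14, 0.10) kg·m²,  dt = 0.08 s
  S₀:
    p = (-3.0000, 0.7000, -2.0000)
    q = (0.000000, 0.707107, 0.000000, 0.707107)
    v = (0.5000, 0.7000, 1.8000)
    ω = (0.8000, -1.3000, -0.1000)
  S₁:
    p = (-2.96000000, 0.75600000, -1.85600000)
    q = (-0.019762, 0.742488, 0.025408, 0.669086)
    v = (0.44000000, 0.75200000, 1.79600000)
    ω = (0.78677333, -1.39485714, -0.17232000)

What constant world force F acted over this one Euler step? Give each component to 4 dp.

v₁ − v₀ = (-0.06000000, 0.05200000, -0.00400000)
F = m·Δv/dt = (-3.0000, 2.6000, -0.2000)

F = (-3.0000, 2.6000, -0.2000)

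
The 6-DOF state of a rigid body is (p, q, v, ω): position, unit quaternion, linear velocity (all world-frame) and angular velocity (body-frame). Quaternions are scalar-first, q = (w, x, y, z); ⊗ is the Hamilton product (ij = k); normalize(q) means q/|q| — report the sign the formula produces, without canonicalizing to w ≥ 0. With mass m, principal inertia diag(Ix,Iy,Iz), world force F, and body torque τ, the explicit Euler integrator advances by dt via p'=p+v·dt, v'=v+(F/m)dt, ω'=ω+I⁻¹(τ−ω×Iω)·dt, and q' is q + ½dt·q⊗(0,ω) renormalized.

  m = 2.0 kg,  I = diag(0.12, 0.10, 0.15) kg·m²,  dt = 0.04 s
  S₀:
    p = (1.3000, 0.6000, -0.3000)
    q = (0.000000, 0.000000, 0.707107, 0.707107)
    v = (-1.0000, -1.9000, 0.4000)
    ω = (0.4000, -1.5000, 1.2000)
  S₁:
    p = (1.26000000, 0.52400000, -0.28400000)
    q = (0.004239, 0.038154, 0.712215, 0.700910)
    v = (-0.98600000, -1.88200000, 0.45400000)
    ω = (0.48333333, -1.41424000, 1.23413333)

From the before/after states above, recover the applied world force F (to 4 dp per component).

F = (0.7000, 0.9000, 2.7000)

v₁ − v₀ = (0.01400000, 0.01800000, 0.05400000)
m·(v₁−v₀)/dt = (0.7000, 0.9000, 2.7000)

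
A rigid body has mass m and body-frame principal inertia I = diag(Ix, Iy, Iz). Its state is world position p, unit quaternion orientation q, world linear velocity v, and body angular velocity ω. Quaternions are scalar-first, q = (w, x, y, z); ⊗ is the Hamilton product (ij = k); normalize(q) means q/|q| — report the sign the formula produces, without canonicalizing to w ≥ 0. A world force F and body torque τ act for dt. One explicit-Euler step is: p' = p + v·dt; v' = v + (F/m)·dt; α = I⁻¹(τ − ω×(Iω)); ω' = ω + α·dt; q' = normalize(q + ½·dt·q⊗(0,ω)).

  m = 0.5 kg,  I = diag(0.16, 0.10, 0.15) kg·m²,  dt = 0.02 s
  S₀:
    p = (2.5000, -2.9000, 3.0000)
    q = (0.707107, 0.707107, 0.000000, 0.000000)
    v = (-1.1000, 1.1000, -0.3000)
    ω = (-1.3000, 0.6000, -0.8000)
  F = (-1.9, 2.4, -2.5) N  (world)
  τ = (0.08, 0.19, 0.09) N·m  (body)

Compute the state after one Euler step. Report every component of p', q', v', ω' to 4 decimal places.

p' = (2.4780, -2.8780, 2.9940)
q' = (0.7162, 0.6978, 0.0099, -0.0014)
v' = (-1.1760, 1.1960, -0.4000)
ω' = (-1.2870, 0.6359, -0.7942)

precession coupling ω×(Iω) = (-0.0240, 0.0104, 0.0468)
angular accel α = (0.6500, 1.7960, 0.2880)
new body rate ω' = (-1.2870, 0.6359, -0.7942)
q⊗(0,ω) = (0.9192391, -0.9192391, 0.9899498, -0.1414214)
q' = normalize(q + ½dt·q⊗(0,ω)) = (0.7162, 0.6978, 0.0099, -0.0014)
new position p' = (2.4780, -2.8780, 2.9940)
new velocity v' = (-1.1760, 1.1960, -0.4000)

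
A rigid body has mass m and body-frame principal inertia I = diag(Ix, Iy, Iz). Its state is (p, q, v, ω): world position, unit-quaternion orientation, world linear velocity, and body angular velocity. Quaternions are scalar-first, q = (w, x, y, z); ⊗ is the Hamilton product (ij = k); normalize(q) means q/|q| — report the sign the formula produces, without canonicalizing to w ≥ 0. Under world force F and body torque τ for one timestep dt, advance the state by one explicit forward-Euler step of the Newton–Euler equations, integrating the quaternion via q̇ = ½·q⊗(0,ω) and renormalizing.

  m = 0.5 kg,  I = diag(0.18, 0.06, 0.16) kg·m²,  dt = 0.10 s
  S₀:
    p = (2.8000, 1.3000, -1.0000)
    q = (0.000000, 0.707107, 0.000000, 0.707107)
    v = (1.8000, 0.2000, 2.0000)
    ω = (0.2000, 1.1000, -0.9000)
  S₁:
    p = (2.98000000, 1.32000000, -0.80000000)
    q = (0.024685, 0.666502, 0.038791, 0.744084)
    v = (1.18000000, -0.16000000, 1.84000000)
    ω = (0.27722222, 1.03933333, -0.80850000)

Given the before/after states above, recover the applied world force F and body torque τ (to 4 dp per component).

F = (-3.1000, -1.8000, -0.8000)
τ = (0.0400, -0.0400, 0.1200)

Δω = ω₁−ω₀ = (0.07722222, -0.06066667, 0.09150000)
applied torque τ = (0.0400, -0.0400, 0.1200)
v₁ − v₀ = (-0.62000000, -0.36000000, -0.16000000)
applied force F = (-3.1000, -1.8000, -0.8000)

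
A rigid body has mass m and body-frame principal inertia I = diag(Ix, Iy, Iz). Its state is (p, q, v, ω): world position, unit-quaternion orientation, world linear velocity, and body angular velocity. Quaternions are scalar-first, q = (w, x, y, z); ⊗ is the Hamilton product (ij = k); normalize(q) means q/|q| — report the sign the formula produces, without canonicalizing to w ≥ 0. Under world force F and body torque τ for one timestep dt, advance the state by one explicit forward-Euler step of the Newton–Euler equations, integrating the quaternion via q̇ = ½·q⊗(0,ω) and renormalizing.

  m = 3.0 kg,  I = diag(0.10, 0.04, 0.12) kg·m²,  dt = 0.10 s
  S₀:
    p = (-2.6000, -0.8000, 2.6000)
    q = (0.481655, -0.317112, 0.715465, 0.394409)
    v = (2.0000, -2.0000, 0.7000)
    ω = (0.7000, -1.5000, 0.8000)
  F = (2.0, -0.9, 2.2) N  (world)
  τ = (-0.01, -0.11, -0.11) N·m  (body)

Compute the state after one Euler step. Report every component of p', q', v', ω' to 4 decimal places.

p + v·dt = (-2.4000, -1.0000, 2.6700)
new velocity v' = (2.0667, -2.0300, 0.7733)
ω×(Iω) gyroscopic = (-0.0960, -0.0112, 0.0630)
angular accel α = (0.8600, -2.4700, -1.4417)
new body rate ω' = (0.7860, -1.7470, 0.6558)
Hamilton product q⊗(0,ω) = (0.9796487, 1.5011440, -0.1927066, 0.3601665)
updated quaternion q' = (0.5284, -0.2410, 0.7029, 0.4107)

p' = (-2.4000, -1.0000, 2.6700)
q' = (0.5284, -0.2410, 0.7029, 0.4107)
v' = (2.0667, -2.0300, 0.7733)
ω' = (0.7860, -1.7470, 0.6558)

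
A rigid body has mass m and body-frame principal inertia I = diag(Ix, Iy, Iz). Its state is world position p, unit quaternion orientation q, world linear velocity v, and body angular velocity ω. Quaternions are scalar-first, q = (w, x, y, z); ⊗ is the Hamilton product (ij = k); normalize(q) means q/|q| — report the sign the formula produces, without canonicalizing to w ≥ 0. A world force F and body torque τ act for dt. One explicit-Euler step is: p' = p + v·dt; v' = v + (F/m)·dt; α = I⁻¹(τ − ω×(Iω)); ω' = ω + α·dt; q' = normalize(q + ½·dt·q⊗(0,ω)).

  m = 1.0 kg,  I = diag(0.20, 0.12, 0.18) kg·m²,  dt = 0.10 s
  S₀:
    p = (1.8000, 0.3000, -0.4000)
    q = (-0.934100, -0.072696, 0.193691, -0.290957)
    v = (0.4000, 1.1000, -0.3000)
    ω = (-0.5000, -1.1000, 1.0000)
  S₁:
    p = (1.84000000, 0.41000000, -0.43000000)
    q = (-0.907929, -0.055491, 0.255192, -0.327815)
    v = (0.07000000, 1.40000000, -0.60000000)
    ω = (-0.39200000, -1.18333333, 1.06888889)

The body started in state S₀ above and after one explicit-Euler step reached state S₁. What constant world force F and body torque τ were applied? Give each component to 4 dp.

v₁ − v₀ = (-0.33000000, 0.30000000, -0.30000000)
m·(v₁−v₀)/dt = (-3.3000, 3.0000, -3.0000)
ω₁ − ω₀ = (0.10800000, -0.08333333, 0.06888889)
ω₀×(Iω₀) = (-0.0660, -0.0100, -0.0440)
τ = I·(Δω/dt) + ω₀×(Iω₀) = (0.1500, -0.1100, 0.0800)

F = (-3.3000, 3.0000, -3.0000)
τ = (0.1500, -0.1100, 0.0800)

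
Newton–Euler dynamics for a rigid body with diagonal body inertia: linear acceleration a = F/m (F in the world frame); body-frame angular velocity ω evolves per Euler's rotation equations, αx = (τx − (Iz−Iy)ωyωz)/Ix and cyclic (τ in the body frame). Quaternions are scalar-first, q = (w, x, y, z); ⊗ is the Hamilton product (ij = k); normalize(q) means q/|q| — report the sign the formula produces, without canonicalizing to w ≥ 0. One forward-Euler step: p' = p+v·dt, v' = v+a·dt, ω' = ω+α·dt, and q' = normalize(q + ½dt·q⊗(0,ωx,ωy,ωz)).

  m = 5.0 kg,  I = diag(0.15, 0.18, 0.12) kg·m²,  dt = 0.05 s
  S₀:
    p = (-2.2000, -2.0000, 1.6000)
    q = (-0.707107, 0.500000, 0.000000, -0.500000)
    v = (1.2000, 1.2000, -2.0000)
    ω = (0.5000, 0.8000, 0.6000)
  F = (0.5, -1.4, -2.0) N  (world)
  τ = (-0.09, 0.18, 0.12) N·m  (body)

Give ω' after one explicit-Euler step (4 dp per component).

ω×(Iω) gyroscopic = (-0.0288, 0.0090, 0.0120)
α = I⁻¹(τ − ω×Iω) = (-0.4080, 0.9500, 0.9000)
new body rate ω' = (0.4796, 0.8475, 0.6450)

ω' = (0.4796, 0.8475, 0.6450)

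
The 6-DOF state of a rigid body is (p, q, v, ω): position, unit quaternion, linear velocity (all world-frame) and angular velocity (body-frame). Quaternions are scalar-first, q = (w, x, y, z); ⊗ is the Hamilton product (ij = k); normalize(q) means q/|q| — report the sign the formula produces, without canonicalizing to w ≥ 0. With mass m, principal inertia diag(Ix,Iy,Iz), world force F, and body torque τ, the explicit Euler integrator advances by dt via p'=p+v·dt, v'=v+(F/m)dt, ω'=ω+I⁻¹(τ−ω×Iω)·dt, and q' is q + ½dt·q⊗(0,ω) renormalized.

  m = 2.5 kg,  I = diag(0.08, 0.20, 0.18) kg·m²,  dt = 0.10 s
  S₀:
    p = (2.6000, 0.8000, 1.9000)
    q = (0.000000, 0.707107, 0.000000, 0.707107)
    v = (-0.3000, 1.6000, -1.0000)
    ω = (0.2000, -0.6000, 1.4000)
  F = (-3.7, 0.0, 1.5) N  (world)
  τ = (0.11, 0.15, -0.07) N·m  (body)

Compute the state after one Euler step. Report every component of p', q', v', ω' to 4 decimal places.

ω×(Iω) gyroscopic = (0.0168, -0.0280, -0.0144)
(τ − ω×Iω)/I = (1.1650, 0.8900, -0.3089)
new body rate ω' = (0.3165, -0.5110, 1.3691)
2q̇ = q⊗(0,ω) = (-1.1313712, 0.4242642, -0.8485284, -0.4242642)
updated quaternion q' = (-0.0564, 0.7262, -0.0423, 0.6839)
a = (-1.4800, 0.0000, 0.6000)
p + v·dt = (2.5700, 0.9600, 1.8000)
v + (F/m)dt = (-0.4480, 1.6000, -0.9400)

p' = (2.5700, 0.9600, 1.8000)
q' = (-0.0564, 0.7262, -0.0423, 0.6839)
v' = (-0.4480, 1.6000, -0.9400)
ω' = (0.3165, -0.5110, 1.3691)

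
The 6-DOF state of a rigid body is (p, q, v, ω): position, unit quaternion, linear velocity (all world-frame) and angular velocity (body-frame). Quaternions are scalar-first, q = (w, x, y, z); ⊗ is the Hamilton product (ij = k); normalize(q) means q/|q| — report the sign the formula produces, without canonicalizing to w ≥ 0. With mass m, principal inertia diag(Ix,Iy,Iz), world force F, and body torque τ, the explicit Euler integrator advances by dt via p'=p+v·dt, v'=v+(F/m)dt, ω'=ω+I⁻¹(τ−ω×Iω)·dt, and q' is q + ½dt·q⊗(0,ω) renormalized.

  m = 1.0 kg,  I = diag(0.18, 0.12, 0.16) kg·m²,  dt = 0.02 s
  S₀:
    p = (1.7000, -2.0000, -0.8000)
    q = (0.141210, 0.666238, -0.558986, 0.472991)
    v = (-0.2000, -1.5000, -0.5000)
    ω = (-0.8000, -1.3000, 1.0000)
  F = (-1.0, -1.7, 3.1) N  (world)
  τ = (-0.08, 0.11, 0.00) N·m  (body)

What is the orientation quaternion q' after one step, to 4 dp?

q' = (0.1345, 0.6656, -0.5712, 0.4612)

2q̇ = q⊗(0,ω) = (-0.6666824, -0.0570657, -1.2282038, -1.1720882)
q + ½dt·q⊗(0,ω), renormalized = (0.1345, 0.6656, -0.5712, 0.4612)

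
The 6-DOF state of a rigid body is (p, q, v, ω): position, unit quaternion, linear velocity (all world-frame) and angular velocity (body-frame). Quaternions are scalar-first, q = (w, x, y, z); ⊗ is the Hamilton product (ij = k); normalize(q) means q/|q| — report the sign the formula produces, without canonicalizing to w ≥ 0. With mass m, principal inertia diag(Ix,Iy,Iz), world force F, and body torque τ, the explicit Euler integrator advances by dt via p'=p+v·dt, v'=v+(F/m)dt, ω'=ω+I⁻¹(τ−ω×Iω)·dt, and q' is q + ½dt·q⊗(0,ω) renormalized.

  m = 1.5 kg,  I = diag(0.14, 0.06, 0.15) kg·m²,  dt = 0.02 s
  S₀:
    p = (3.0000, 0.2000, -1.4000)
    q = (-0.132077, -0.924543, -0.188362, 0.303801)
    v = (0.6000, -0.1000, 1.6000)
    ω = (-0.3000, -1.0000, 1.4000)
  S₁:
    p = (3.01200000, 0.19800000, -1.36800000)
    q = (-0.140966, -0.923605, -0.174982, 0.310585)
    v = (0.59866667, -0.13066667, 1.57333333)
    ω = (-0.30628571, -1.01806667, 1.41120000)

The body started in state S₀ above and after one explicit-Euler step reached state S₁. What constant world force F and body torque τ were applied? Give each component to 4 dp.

F = (-0.1000, -2.3000, -2.0000)
τ = (-0.1700, -0.0500, 0.0600)

v₁ − v₀ = (-0.00133333, -0.03066667, -0.02666667)
F = m·Δv/dt = (-0.1000, -2.3000, -2.0000)
ω₁ − ω₀ = (-0.00628571, -0.01806667, 0.01120000)
precession coupling = (-0.1260, 0.0042, -0.0240)
τ = I·(Δω/dt) + ω₀×(Iω₀) = (-0.1700, -0.0500, 0.0600)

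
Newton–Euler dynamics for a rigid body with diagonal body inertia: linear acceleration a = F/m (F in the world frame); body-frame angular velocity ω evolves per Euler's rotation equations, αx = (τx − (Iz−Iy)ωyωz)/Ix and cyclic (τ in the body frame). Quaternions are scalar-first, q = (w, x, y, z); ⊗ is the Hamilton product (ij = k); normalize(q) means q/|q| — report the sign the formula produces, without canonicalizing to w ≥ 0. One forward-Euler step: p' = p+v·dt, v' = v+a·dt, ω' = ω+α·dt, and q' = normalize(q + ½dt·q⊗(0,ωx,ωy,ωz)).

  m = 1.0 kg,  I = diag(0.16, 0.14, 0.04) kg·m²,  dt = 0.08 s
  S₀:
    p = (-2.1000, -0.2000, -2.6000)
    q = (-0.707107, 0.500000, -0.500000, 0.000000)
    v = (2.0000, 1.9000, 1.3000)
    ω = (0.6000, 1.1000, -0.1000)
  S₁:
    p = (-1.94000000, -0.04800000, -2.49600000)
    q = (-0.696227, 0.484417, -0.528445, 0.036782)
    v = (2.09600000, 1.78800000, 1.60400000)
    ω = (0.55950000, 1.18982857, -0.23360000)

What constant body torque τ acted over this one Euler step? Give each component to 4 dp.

τ = (-0.0700, 0.1500, -0.0800)

Δω = ω₁−ω₀ = (-0.04050000, 0.08982857, -0.13360000)
applied torque τ = (-0.0700, 0.1500, -0.0800)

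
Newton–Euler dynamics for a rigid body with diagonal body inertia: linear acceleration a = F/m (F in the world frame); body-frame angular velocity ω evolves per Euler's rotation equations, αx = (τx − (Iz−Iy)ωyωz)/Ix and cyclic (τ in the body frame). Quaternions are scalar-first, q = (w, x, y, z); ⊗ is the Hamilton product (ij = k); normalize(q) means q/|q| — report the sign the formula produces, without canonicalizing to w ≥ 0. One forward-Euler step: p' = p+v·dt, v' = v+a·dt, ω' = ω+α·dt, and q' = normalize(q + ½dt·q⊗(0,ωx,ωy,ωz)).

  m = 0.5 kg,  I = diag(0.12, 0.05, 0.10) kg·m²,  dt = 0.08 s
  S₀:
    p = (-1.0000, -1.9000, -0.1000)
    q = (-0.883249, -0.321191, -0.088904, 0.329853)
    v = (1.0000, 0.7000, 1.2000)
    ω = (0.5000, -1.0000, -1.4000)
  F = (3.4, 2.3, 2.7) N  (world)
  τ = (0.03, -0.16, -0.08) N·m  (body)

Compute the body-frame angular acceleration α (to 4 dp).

precession coupling ω×(Iω) = (0.0700, -0.0140, 0.0350)
(τ − ω×Iω)/I = (-0.3333, -2.9200, -1.1500)

α = (-0.3333, -2.9200, -1.1500)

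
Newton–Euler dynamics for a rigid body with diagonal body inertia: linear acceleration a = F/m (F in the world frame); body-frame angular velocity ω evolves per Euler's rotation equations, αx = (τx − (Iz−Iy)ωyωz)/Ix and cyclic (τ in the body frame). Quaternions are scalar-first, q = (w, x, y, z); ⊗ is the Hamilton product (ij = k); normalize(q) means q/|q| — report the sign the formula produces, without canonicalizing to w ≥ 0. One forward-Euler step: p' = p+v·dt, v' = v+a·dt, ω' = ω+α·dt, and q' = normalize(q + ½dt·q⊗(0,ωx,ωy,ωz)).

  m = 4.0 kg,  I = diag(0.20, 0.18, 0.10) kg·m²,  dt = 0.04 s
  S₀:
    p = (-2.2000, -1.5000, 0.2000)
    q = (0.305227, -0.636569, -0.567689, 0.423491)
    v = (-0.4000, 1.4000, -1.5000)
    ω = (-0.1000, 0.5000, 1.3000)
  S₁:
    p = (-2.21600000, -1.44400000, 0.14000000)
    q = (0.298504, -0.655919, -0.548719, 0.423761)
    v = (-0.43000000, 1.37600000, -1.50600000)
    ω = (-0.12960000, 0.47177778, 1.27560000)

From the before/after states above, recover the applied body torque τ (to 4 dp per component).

τ = (-0.2000, -0.1400, -0.0600)

ω₁ − ω₀ = (-0.02960000, -0.02822222, -0.02440000)
precession coupling = (-0.0520, -0.0130, 0.0010)
applied torque τ = (-0.2000, -0.1400, -0.0600)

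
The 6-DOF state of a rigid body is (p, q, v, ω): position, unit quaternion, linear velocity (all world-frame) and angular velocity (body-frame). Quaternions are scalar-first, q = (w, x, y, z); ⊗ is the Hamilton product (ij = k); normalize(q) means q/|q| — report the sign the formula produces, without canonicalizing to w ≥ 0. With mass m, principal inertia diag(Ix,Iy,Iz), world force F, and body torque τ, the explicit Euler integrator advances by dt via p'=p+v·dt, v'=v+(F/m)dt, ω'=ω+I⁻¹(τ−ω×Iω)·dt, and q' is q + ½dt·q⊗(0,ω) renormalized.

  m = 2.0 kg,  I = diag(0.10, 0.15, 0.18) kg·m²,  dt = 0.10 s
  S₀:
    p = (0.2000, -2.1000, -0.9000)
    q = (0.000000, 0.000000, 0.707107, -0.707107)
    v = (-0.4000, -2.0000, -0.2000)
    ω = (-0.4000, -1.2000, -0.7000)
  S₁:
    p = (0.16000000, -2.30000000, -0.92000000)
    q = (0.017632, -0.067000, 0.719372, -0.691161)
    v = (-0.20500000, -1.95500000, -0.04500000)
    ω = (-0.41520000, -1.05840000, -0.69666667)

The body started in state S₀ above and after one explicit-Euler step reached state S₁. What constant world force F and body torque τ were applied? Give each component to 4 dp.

F = (3.9000, 0.9000, 3.1000)
τ = (0.0100, 0.1900, 0.0300)

ω₁ − ω₀ = (-0.01520000, 0.14160000, 0.00333333)
ω₀×(Iω₀) = (0.0252, -0.0224, 0.0240)
I·α + gyro = (0.0100, 0.1900, 0.0300)
v₁ − v₀ = (0.19500000, 0.04500000, 0.15500000)
F = m·Δv/dt = (3.9000, 0.9000, 3.1000)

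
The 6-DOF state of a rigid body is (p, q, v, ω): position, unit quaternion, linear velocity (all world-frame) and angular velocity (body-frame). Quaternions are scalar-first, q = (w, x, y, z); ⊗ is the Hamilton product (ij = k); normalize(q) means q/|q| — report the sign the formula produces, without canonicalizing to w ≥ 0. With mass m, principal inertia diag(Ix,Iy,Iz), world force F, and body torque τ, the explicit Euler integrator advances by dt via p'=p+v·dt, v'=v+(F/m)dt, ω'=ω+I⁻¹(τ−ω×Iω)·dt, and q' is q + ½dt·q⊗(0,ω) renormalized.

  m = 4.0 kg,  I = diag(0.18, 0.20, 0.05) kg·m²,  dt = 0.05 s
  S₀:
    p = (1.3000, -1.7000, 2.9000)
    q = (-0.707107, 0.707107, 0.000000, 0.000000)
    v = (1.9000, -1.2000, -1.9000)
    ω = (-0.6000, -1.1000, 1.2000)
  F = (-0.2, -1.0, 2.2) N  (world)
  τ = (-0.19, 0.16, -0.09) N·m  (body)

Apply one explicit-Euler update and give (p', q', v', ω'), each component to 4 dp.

p' = (1.3950, -1.7600, 2.8050)
q' = (-0.6958, 0.7170, -0.0018, -0.0406)
v' = (1.8975, -1.2125, -1.8725)
ω' = (-0.7078, -1.0366, 1.0968)

precession coupling ω×(Iω) = (0.1980, -0.0936, 0.0132)
(τ − ω×Iω)/I = (-2.1556, 1.2680, -2.0640)
ω + α·dt = (-0.7078, -1.0366, 1.0968)
q⊗(0,ω) = (0.4242642, 0.4242642, -0.0707107, -1.6263461)
updated quaternion q' = (-0.6958, 0.7170, -0.0018, -0.0406)
p' = p + v·dt = (1.3950, -1.7600, 2.8050)
new velocity v' = (1.8975, -1.2125, -1.8725)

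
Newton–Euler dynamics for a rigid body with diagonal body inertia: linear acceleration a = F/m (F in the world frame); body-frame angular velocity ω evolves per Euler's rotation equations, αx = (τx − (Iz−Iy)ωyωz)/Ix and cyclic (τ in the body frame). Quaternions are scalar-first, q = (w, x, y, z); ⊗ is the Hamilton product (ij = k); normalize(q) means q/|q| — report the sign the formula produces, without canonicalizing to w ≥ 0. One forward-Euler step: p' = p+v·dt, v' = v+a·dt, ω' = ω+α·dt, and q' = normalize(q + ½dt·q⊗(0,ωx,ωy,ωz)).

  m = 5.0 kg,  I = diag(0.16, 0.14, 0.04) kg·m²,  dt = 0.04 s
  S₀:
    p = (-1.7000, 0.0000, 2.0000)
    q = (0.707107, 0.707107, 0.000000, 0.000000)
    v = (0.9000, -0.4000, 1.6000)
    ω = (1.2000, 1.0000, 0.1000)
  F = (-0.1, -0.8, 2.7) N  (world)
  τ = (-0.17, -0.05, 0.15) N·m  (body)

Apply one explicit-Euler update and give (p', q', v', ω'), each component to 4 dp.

p' = (-1.6640, -0.0160, 2.0640)
q' = (0.6898, 0.7237, 0.0127, 0.0155)
v' = (0.8992, -0.4064, 1.6216)
ω' = (1.1600, 0.9816, 0.2740)

gyro term ω×Iω = (-0.0100, 0.0144, -0.0240)
(τ − ω×Iω)/I = (-1.0000, -0.4600, 4.3500)
ω' = ω + α·dt = (1.1600, 0.9816, 0.2740)
2q̇ = q⊗(0,ω) = (-0.8485284, 0.8485284, 0.6363963, 0.7778177)
q + ½dt·q⊗(0,ω), renormalized = (0.6898, 0.7237, 0.0127, 0.0155)
a = F/m = (-0.0200, -0.1600, 0.5400)
new position p' = (-1.6640, -0.0160, 2.0640)
new velocity v' = (0.8992, -0.4064, 1.6216)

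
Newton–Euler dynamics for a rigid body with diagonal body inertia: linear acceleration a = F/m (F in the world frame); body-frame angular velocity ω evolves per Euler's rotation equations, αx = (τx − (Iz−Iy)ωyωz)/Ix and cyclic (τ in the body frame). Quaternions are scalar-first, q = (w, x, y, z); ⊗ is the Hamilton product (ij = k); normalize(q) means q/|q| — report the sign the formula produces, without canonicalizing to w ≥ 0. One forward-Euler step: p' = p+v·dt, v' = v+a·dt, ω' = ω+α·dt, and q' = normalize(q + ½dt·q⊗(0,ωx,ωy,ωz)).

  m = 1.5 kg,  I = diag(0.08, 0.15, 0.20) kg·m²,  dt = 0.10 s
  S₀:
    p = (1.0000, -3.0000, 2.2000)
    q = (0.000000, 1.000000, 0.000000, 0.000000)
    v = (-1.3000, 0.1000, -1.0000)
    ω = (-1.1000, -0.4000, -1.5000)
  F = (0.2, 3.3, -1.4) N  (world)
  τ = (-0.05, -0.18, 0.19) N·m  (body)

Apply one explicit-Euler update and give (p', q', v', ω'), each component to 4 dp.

p' = (0.8700, -2.9900, 2.1000)
q' = (0.0548, 0.9955, 0.0747, -0.0199)
v' = (-1.2867, 0.3200, -1.0933)
ω' = (-1.2000, -0.3880, -1.4204)

(τ − ω×Iω)/I = (-1.0000, 0.1200, 0.7960)
ω + α·dt = (-1.2000, -0.3880, -1.4204)
2q̇ = q⊗(0,ω) = (1.1000000, 0.0000000, 1.5000000, -0.4000000)
q + ½dt·q⊗(0,ω), renormalized = (0.0548, 0.9955, 0.0747, -0.0199)
new position p' = (0.8700, -2.9900, 2.1000)
v' = v + a·dt = (-1.2867, 0.3200, -1.0933)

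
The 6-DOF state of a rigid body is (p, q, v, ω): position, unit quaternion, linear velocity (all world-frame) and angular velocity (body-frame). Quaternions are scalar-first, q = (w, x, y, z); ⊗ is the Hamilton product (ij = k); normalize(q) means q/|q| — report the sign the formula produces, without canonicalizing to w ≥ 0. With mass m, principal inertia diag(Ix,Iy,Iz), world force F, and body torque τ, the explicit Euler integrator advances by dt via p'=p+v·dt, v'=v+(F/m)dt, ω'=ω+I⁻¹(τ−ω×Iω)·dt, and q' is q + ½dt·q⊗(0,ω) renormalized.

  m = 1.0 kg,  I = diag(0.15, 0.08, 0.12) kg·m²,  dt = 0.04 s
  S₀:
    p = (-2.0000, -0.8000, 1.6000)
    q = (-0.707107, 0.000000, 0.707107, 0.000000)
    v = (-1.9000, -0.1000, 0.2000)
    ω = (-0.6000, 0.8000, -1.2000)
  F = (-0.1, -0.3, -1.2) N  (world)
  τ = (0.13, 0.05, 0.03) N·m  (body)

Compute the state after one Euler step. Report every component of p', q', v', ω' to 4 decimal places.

ω×(Iω) gyroscopic = (-0.0384, 0.0216, 0.0336)
angular accel α = (1.1227, 0.3550, -0.0300)
ω' = ω + α·dt = (-0.5551, 0.8142, -1.2012)
Hamilton product q⊗(0,ω) = (-0.5656856, -0.4242642, -0.5656856, 1.2727926)
q + ½dt·q⊗(0,ω), renormalized = (-0.7181, -0.0085, 0.6955, 0.0254)
p' = p + v·dt = (-2.0760, -0.8040, 1.6080)
v + (F/m)dt = (-1.9040, -0.1120, 0.1520)

p' = (-2.0760, -0.8040, 1.6080)
q' = (-0.7181, -0.0085, 0.6955, 0.0254)
v' = (-1.9040, -0.1120, 0.1520)
ω' = (-0.5551, 0.8142, -1.2012)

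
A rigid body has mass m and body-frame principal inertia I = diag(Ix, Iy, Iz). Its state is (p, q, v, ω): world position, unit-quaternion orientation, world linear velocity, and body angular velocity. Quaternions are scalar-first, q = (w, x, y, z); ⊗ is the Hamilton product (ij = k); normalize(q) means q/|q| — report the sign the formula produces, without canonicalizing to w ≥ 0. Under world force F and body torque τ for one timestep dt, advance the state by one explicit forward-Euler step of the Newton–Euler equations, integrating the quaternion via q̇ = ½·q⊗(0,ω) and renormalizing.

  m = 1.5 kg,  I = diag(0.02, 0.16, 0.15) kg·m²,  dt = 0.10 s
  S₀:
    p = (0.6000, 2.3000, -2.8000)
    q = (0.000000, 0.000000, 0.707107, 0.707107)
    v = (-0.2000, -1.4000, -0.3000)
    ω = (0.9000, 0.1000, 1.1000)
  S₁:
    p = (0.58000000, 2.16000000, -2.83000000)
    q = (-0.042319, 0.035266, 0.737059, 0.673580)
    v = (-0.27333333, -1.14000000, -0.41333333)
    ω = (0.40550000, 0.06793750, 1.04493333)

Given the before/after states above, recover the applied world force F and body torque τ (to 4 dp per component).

F = (-1.1000, 3.9000, -1.7000)
τ = (-0.1000, -0.1800, -0.0700)

Δv = v₁−v₀ = (-0.07333333, 0.26000000, -0.11333333)
applied force F = (-1.1000, 3.9000, -1.7000)
Δω = ω₁−ω₀ = (-0.49450000, -0.03206250, -0.05506667)
gyro term ω₀×Iω₀ = (-0.0011, -0.1287, 0.0126)
I·α + gyro = (-0.1000, -0.1800, -0.0700)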